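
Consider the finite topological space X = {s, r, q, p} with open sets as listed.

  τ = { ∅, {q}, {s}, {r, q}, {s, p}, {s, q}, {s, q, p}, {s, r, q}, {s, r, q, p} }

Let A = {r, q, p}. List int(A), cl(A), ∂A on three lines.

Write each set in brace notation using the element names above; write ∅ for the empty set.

interior: largest open inside A is {r, q} (from ∅, {q}, {r, q})
cl via duality: int({s}) = {s}, so X∖{s} = {r, q, p}
cl∖int = {p}

int(A) = {r, q}
cl(A)  = {r, q, p}
∂A     = {p}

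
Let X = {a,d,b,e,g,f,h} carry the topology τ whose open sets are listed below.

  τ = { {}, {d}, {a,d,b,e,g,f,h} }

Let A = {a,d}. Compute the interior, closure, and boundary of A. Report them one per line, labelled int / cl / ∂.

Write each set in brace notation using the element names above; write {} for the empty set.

int(A) = {d}
cl(A)  = {a,d,b,e,g,f,h}
∂A     = {a,b,e,g,f,h}

open subsets of A: {}, {d}; so int(A) = {d}
closure: X∖int(X∖A) = X∖{} = {a,d,b,e,g,f,h}
∂A = {a,d,b,e,g,f,h} minus {d} = {a,b,e,g,f,h}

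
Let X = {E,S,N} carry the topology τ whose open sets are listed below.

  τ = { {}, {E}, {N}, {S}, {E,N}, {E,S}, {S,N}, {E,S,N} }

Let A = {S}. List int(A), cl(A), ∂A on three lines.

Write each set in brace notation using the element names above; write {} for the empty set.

int(A) = {S}
cl(A)  = {S}
∂A     = {}

open subsets of A: {}, {S}; so int(A) = {S}
closure: X∖int(X∖A) = X∖{E,N} = {S}
∂A = {S} minus {S} = {}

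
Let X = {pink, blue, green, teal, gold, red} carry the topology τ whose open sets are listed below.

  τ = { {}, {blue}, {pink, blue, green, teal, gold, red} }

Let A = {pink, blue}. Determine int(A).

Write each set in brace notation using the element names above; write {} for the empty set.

{blue}

U open, U⊆A: {}, {blue}. int(A) = ⋃ = {blue}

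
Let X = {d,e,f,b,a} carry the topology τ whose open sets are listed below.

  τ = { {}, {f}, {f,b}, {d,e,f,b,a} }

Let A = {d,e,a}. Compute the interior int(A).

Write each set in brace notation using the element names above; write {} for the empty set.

{}

U open, U⊆A: {}. int(A) = ⋃ = {}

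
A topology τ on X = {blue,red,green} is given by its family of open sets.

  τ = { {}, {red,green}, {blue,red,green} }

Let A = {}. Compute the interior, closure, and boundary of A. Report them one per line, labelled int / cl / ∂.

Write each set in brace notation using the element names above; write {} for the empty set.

int(A) = {}
cl(A)  = {}
∂A     = {}

interior: largest open inside A is {} (from {})
cl via duality: int({blue,red,green}) = {blue,red,green}, so X∖{blue,red,green} = {}
cl∖int = {}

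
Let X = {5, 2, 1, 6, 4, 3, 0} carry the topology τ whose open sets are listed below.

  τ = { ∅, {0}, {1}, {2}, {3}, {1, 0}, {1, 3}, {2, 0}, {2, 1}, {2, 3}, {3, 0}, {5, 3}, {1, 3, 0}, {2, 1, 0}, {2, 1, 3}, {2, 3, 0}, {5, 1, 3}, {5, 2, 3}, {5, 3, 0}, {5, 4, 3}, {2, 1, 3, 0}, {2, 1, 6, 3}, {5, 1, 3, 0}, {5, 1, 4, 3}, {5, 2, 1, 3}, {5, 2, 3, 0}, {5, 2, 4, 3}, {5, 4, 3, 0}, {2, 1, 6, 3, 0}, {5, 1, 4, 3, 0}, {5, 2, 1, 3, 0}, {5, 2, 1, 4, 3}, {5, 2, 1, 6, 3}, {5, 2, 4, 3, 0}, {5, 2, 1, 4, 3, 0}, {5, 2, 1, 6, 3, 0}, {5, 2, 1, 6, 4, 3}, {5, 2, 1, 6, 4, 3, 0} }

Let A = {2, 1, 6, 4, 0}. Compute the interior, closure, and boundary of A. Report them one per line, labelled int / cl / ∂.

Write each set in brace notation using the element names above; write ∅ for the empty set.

opens ⊆ A: ∅, {0}, {2}, {1}, {1, 0}, {2, 1}, {2, 0}, {2, 1, 0}; union → int = {2, 1, 0}
complement {5, 3}; its interior {5, 3}; cl(A) = X∖{5, 3} = {2, 1, 6, 4, 0}
boundary = {2, 1, 6, 4, 0} ∖ {2, 1, 0} = {6, 4}

int(A) = {2, 1, 0}
cl(A)  = {2, 1, 6, 4, 0}
∂A     = {6, 4}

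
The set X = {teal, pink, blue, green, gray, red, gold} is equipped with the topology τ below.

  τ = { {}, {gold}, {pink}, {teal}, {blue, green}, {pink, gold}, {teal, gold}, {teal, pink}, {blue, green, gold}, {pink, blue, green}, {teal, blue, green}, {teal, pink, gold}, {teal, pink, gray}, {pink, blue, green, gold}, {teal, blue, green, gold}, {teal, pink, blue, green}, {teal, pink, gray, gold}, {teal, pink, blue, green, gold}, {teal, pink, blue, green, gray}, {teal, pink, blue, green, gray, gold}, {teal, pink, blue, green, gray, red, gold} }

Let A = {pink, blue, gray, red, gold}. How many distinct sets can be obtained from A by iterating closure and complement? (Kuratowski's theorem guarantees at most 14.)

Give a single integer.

10

closure: X∖int(X∖A) = X∖{teal} = {pink, blue, green, gray, red, gold}
Let k=closure and c=complement:
  1. A     = {pink, blue, gray, red, gold}
  2. kA    = {pink, blue, green, gray, red, gold}
  3. cA    = {teal, green}
  4. ckA   = {teal}
  5. kcA   = {teal, blue, green, gray, red}
  6. kckA  = {teal, gray, red}
  7. ckcA  = {pink, gold}
  8. ckckA = {pink, blue, green, gold}
  9. kckcA = {pink, gray, red, gold}
  10. ckckcA = {teal, blue, green}
— saturated at 10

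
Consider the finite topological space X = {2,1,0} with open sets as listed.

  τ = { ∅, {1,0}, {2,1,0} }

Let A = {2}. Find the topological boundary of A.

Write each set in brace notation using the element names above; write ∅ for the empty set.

opens ⊆ A: ∅; union → int = ∅
complement {1,0}; its interior {1,0}; cl(A) = X∖{1,0} = {2}
boundary = {2} ∖ ∅ = {2}

{2}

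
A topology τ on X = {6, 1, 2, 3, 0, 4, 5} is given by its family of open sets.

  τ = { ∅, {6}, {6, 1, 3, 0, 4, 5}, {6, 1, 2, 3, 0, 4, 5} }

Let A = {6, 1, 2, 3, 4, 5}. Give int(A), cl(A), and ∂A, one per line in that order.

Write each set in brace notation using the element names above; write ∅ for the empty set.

opens ⊆ A: ∅, {6}; union → int = {6}
complement {0}; its interior ∅; cl(A) = X∖∅ = {6, 1, 2, 3, 0, 4, 5}
boundary = {6, 1, 2, 3, 0, 4, 5} ∖ {6} = {1, 2, 3, 0, 4, 5}

int(A) = {6}
cl(A)  = {6, 1, 2, 3, 0, 4, 5}
∂A     = {1, 2, 3, 0, 4, 5}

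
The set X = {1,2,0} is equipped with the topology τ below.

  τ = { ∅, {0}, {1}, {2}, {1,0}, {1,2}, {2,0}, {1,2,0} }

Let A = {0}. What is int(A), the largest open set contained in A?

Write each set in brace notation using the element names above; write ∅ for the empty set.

U open, U⊆A: ∅, {0}. int(A) = ⋃ = {0}

{0}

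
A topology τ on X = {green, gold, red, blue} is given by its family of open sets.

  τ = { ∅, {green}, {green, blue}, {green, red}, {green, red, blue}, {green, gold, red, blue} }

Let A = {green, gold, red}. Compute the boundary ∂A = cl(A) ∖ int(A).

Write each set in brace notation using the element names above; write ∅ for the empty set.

{gold, blue}

opens ⊆ A: ∅, {green}, {green, red}; union → int = {green, red}
complement {blue}; its interior ∅; cl(A) = X∖∅ = {green, gold, red, blue}
boundary = {green, gold, red, blue} ∖ {green, red} = {gold, blue}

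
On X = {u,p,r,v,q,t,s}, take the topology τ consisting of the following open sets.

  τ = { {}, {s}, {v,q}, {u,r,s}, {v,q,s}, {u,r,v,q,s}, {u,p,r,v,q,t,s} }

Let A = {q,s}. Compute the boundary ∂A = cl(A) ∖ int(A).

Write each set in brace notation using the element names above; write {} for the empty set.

{u,p,r,v,q,t}

U open, U⊆A: {}, {s}. int(A) = ⋃ = {s}
X∖A={u,p,r,v,t}, int(X∖A)={}, hence cl(A)={u,p,r,v,q,t,s}
∂A: remove int from cl → {u,p,r,v,q,t}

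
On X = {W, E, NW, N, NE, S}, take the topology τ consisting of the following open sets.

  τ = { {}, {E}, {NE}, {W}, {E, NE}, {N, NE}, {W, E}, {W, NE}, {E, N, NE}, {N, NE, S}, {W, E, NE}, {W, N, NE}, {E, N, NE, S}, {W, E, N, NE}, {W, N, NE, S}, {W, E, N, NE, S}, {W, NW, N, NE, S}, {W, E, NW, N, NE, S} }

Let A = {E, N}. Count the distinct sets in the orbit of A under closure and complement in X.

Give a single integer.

6

closure: X∖int(X∖A) = X∖{W, NE} = {E, NW, N, S}
Let k=closure and c=complement:
  1. A     = {E, N}
  2. kA    = {E, NW, N, S}
  3. cA    = {W, NW, NE, S}
  4. ckA   = {W, NE}
  5. kcA   = {W, NW, N, NE, S}
  6. ckcA  = {E}
— saturated at 6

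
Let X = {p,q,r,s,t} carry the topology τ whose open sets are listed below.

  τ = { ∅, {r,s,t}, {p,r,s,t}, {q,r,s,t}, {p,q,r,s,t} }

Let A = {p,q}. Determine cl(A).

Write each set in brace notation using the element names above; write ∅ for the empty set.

{p,q}

closure: X∖int(X∖A) = X∖{r,s,t} = {p,q}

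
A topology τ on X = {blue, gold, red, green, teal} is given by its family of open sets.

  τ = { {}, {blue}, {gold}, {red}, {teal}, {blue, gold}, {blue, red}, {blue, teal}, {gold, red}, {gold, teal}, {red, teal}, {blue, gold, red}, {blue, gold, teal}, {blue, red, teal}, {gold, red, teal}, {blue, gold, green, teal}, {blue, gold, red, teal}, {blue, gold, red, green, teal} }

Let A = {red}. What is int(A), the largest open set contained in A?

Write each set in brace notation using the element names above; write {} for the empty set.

opens ⊆ A: {}, {red}; union → int = {red}

{red}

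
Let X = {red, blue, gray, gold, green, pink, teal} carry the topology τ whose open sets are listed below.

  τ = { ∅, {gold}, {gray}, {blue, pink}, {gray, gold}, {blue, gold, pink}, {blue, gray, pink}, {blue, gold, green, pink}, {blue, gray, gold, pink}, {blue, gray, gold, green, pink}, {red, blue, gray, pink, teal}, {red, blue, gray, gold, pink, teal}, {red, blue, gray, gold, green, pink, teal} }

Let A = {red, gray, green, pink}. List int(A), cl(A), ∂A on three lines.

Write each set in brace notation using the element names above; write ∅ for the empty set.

interior: largest open inside A is {gray} (from ∅, {gray})
cl via duality: int({blue, gold, teal}) = {gold}, so X∖{gold} = {red, blue, gray, green, pink, teal}
cl∖int = {red, blue, green, pink, teal}

int(A) = {gray}
cl(A)  = {red, blue, gray, green, pink, teal}
∂A     = {red, blue, green, pink, teal}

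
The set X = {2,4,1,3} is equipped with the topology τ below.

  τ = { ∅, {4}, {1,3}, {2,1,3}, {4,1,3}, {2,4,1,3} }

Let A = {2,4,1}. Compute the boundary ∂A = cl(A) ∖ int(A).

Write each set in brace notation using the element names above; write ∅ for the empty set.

{2,1,3}

U open, U⊆A: ∅, {4}. int(A) = ⋃ = {4}
X∖A={3}, int(X∖A)=∅, hence cl(A)={2,4,1,3}
∂A: remove int from cl → {2,1,3}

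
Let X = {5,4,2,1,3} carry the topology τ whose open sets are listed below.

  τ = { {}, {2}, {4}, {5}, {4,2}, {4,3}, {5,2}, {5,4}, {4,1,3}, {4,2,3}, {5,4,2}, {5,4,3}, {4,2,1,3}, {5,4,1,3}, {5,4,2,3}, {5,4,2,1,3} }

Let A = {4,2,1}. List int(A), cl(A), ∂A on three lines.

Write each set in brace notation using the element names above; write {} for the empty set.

int(A) = {4,2}
cl(A)  = {4,2,1,3}
∂A     = {1,3}

opens ⊆ A: {}, {4}, {2}, {4,2}; union → int = {4,2}
complement {5,3}; its interior {5}; cl(A) = X∖{5} = {4,2,1,3}
boundary = {4,2,1,3} ∖ {4,2} = {1,3}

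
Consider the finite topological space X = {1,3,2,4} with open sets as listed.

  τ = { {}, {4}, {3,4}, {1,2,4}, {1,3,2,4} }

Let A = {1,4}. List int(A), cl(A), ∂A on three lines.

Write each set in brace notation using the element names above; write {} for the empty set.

interior: largest open inside A is {4} (from {}, {4})
cl via duality: int({3,2}) = {}, so X∖{} = {1,3,2,4}
cl∖int = {1,3,2}

int(A) = {4}
cl(A)  = {1,3,2,4}
∂A     = {1,3,2}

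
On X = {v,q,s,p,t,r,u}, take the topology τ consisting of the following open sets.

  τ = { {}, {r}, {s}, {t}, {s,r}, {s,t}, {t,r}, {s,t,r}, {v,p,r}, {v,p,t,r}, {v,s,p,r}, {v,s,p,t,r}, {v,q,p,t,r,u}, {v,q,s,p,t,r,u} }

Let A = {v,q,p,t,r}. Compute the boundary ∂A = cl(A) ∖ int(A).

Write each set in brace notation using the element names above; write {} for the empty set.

opens ⊆ A: {}, {t}, {r}, {t,r}, {v,p,r}, {v,p,t,r}; union → int = {v,p,t,r}
complement {s,u}; its interior {s}; cl(A) = X∖{s} = {v,q,p,t,r,u}
boundary = {v,q,p,t,r,u} ∖ {v,p,t,r} = {q,u}

{q,u}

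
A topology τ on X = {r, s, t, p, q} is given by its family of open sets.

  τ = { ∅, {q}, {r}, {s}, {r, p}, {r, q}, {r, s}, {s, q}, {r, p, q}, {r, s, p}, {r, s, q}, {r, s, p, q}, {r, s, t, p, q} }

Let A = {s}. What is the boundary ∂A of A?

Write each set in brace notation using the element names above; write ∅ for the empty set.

{t}

U open, U⊆A: ∅, {s}. int(A) = ⋃ = {s}
X∖A={r, t, p, q}, int(X∖A)={r, p, q}, hence cl(A)={s, t}
∂A: remove int from cl → {t}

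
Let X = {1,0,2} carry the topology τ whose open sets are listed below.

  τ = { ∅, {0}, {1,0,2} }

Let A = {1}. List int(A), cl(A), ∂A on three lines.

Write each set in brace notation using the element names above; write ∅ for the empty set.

open subsets of A: ∅; so int(A) = ∅
closure: X∖int(X∖A) = X∖{0} = {1,2}
∂A = {1,2} minus ∅ = {1,2}

int(A) = ∅
cl(A)  = {1,2}
∂A     = {1,2}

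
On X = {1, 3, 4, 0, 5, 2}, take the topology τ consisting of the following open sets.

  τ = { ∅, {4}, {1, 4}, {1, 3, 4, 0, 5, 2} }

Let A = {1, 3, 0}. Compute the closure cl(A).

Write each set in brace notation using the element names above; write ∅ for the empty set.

X∖A={4, 5, 2}, int(X∖A)={4}, hence cl(A)={1, 3, 0, 5, 2}

{1, 3, 0, 5, 2}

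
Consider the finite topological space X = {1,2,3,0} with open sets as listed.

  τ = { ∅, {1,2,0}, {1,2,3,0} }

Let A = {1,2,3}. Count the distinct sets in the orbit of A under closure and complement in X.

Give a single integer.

complement {0}; its interior ∅; cl(A) = X∖∅ = {1,2,3,0}
With k = closure, c = complement:
  1. A     = {1,2,3}
  2. kA    = {1,2,3,0}
  3. cA    = {0}
  4. ckA   = ∅
k, c of each give nothing new

4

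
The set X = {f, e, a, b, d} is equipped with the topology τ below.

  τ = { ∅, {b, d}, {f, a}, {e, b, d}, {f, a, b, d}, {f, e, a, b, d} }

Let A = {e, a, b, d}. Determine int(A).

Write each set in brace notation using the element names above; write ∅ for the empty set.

open subsets of A: ∅, {b, d}, {e, b, d}; so int(A) = {e, b, d}

{e, b, d}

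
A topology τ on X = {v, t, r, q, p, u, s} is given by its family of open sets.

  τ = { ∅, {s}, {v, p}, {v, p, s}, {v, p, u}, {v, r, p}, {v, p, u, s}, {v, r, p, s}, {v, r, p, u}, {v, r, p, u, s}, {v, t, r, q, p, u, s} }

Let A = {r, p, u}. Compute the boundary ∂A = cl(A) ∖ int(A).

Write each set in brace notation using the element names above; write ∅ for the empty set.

{v, t, r, q, p, u}

interior: largest open inside A is ∅ (from ∅)
cl via duality: int({v, t, q, s}) = {s}, so X∖{s} = {v, t, r, q, p, u}
cl∖int = {v, t, r, q, p, u}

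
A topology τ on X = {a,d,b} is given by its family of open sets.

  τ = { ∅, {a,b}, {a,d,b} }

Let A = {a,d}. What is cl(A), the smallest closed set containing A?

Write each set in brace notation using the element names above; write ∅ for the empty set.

X∖A={b}, int(X∖A)=∅, hence cl(A)={a,d,b}

{a,d,b}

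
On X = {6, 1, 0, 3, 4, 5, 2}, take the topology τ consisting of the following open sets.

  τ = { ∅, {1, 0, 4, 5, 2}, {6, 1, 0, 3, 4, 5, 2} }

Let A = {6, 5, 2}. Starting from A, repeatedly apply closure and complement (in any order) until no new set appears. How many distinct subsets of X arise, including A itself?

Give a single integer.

cl via duality: int({1, 0, 3, 4}) = ∅, so X∖∅ = {6, 1, 0, 3, 4, 5, 2}
Write k for closure, c for complement:
  1. A     = {6, 5, 2}
  2. kA    = {6, 1, 0, 3, 4, 5, 2}
  3. cA    = {1, 0, 3, 4}
  4. ckA   = ∅
applying k or c yields no new set

4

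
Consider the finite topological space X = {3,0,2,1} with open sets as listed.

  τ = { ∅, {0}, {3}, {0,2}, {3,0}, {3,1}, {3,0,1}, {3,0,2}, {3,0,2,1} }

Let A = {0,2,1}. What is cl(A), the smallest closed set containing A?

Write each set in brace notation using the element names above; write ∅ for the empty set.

X∖A={3}, int(X∖A)={3}, hence cl(A)={0,2,1}

{0,2,1}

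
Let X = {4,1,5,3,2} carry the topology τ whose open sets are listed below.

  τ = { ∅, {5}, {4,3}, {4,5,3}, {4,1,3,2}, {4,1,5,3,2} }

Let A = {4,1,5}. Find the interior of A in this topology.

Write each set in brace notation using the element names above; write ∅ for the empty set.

opens ⊆ A: ∅, {5}; union → int = {5}

{5}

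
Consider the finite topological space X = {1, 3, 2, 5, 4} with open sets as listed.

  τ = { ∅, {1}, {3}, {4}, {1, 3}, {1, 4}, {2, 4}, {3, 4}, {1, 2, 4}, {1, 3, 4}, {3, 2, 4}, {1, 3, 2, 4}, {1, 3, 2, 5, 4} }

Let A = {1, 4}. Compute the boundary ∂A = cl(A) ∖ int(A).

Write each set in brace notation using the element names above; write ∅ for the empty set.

{2, 5}

opens ⊆ A: ∅, {4}, {1}, {1, 4}; union → int = {1, 4}
complement {3, 2, 5}; its interior {3}; cl(A) = X∖{3} = {1, 2, 5, 4}
boundary = {1, 2, 5, 4} ∖ {1, 4} = {2, 5}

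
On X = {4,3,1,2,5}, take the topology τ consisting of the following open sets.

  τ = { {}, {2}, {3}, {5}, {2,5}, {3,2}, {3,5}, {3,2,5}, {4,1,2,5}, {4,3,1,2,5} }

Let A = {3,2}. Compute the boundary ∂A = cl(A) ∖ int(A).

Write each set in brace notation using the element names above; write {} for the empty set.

opens ⊆ A: {}, {2}, {3}, {3,2}; union → int = {3,2}
complement {4,1,5}; its interior {5}; cl(A) = X∖{5} = {4,3,1,2}
boundary = {4,3,1,2} ∖ {3,2} = {4,1}

{4,1}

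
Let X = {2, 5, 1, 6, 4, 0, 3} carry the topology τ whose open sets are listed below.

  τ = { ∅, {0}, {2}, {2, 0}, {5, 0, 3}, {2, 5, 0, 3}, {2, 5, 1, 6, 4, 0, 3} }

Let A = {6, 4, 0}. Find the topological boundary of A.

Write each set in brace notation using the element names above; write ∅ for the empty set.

interior: largest open inside A is {0} (from ∅, {0})
cl via duality: int({2, 5, 1, 3}) = {2}, so X∖{2} = {5, 1, 6, 4, 0, 3}
cl∖int = {5, 1, 6, 4, 3}

{5, 1, 6, 4, 3}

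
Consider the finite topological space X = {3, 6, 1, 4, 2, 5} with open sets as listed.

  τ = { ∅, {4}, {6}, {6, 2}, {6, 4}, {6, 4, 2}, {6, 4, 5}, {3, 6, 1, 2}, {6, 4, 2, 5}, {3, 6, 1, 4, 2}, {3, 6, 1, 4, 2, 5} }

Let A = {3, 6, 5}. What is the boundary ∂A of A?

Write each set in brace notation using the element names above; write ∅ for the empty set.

{3, 1, 2, 5}

interior: largest open inside A is {6} (from ∅, {6})
cl via duality: int({1, 4, 2}) = {4}, so X∖{4} = {3, 6, 1, 2, 5}
cl∖int = {3, 1, 2, 5}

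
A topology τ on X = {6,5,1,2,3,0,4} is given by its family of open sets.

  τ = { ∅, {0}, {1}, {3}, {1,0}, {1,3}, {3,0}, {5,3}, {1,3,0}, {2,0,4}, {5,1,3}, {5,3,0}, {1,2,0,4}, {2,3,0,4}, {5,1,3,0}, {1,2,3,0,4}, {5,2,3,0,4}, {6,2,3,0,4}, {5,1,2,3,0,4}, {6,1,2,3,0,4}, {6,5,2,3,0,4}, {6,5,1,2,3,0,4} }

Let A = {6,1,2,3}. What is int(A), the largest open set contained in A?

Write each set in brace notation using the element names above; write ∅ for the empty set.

{1,3}

open subsets of A: ∅, {1}, {3}, {1,3}; so int(A) = {1,3}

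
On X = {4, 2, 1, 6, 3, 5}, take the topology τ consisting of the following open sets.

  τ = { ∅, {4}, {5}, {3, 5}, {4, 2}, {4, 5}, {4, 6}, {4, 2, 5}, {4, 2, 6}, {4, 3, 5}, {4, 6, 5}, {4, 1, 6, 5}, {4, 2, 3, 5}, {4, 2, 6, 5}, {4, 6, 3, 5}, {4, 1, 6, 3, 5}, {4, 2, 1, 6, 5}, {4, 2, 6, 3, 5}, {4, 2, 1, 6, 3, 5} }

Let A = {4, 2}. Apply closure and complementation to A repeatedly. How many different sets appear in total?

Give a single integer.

closure: X∖int(X∖A) = X∖{3, 5} = {4, 2, 1, 6}
Let k=closure and c=complement:
  1. A     = {4, 2}
  2. kA    = {4, 2, 1, 6}
  3. cA    = {1, 6, 3, 5}
  4. ckA   = {3, 5}
  5. kckA  = {1, 3, 5}
  6. ckckA = {4, 2, 6}
— saturated at 6

6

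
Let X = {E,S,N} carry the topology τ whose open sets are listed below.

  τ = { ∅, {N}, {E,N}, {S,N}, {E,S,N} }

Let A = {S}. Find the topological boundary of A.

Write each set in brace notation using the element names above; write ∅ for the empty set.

{S}

U open, U⊆A: ∅. int(A) = ⋃ = ∅
X∖A={E,N}, int(X∖A)={E,N}, hence cl(A)={S}
∂A: remove int from cl → {S}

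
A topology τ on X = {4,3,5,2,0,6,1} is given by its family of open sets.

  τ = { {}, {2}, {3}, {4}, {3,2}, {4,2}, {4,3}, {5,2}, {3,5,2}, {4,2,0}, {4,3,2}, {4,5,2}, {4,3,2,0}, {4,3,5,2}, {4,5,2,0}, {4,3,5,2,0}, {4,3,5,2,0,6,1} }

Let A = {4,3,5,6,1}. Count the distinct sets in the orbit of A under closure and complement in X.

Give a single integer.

8

cl via duality: int({2,0}) = {2}, so X∖{2} = {4,3,5,0,6,1}
Write k for closure, c for complement:
  1. A     = {4,3,5,6,1}
  2. kA    = {4,3,5,0,6,1}
  3. cA    = {2,0}
  4. ckA   = {2}
  5. kcA   = {5,2,0,6,1}
  6. ckcA  = {4,3}
  7. kckcA = {4,3,0,6,1}
  8. ckckcA = {5,2}
applying k or c yields no new set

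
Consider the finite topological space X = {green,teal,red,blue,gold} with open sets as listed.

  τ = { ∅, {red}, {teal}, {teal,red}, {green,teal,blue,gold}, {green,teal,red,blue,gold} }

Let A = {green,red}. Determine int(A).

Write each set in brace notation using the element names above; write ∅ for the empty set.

U open, U⊆A: ∅, {red}. int(A) = ⋃ = {red}

{red}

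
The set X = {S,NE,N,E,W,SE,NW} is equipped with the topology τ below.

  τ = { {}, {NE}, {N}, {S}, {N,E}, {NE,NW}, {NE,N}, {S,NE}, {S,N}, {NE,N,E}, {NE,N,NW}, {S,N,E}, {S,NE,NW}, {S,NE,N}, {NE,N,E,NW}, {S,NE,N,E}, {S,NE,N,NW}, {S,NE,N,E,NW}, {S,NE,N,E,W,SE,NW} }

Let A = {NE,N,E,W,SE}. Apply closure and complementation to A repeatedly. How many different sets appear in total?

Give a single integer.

8

cl via duality: int({S,NW}) = {S}, so X∖{S} = {NE,N,E,W,SE,NW}
Write k for closure, c for complement:
  1. A     = {NE,N,E,W,SE}
  2. kA    = {NE,N,E,W,SE,NW}
  3. cA    = {S,NW}
  4. ckA   = {S}
  5. kcA   = {S,W,SE,NW}
  6. kckA  = {S,W,SE}
  7. ckcA  = {NE,N,E}
  8. ckckA = {NE,N,E,NW}
applying k or c yields no new set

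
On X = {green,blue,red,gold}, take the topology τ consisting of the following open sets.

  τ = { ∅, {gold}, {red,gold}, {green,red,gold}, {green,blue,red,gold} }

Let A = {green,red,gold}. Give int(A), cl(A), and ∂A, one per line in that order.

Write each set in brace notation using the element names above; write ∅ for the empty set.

open subsets of A: ∅, {gold}, {red,gold}, {green,red,gold}; so int(A) = {green,red,gold}
closure: X∖int(X∖A) = X∖∅ = {green,blue,red,gold}
∂A = {green,blue,red,gold} minus {green,red,gold} = {blue}

int(A) = {green,red,gold}
cl(A)  = {green,blue,red,gold}
∂A     = {blue}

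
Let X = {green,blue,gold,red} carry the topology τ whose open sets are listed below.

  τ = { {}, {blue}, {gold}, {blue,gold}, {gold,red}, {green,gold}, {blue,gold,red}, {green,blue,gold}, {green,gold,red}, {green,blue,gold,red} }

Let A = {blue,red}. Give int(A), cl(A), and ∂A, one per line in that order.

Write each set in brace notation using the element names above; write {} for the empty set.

int(A) = {blue}
cl(A)  = {blue,red}
∂A     = {red}

U open, U⊆A: {}, {blue}. int(A) = ⋃ = {blue}
X∖A={green,gold}, int(X∖A)={green,gold}, hence cl(A)={blue,red}
∂A: remove int from cl → {red}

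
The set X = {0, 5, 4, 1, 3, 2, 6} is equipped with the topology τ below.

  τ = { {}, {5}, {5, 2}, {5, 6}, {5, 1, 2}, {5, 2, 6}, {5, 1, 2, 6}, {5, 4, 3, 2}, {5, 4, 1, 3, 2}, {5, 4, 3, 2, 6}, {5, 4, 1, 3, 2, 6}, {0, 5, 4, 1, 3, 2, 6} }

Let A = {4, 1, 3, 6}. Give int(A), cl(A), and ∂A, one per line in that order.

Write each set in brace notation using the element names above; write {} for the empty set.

int(A) = {}
cl(A)  = {0, 4, 1, 3, 6}
∂A     = {0, 4, 1, 3, 6}

U open, U⊆A: {}. int(A) = ⋃ = {}
X∖A={0, 5, 2}, int(X∖A)={5, 2}, hence cl(A)={0, 4, 1, 3, 6}
∂A: remove int from cl → {0, 4, 1, 3, 6}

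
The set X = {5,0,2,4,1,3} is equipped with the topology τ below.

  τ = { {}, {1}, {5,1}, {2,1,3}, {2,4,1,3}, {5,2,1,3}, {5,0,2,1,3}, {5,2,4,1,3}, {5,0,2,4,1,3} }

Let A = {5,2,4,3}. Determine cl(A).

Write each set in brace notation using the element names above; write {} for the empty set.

{5,0,2,4,3}

X∖A={0,1}, int(X∖A)={1}, hence cl(A)={5,0,2,4,3}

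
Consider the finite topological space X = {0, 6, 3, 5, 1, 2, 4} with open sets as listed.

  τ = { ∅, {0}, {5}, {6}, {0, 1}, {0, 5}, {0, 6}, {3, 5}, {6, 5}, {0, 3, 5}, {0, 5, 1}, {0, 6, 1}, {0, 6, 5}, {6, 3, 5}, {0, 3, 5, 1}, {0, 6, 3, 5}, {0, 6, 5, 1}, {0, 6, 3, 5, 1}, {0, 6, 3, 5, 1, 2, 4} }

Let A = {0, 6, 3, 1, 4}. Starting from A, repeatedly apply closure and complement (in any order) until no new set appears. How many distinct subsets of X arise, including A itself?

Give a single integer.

8

cl via duality: int({5, 2}) = {5}, so X∖{5} = {0, 6, 3, 1, 2, 4}
Write k for closure, c for complement:
  1. A     = {0, 6, 3, 1, 4}
  2. kA    = {0, 6, 3, 1, 2, 4}
  3. cA    = {5, 2}
  4. ckA   = {5}
  5. kcA   = {3, 5, 2, 4}
  6. ckcA  = {0, 6, 1}
  7. kckcA = {0, 6, 1, 2, 4}
  8. ckckcA = {3, 5}
applying k or c yields no new set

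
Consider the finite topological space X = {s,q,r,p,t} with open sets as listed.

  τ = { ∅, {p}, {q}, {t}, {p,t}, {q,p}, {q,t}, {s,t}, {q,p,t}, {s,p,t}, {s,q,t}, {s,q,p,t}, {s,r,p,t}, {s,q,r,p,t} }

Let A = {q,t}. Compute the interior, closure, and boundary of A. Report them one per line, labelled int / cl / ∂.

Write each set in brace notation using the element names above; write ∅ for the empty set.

open subsets of A: ∅, {t}, {q}, {q,t}; so int(A) = {q,t}
closure: X∖int(X∖A) = X∖{p} = {s,q,r,t}
∂A = {s,q,r,t} minus {q,t} = {s,r}

int(A) = {q,t}
cl(A)  = {s,q,r,t}
∂A     = {s,r}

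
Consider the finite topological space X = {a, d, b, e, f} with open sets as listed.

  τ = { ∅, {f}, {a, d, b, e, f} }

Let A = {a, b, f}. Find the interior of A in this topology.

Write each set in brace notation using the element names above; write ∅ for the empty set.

open subsets of A: ∅, {f}; so int(A) = {f}

{f}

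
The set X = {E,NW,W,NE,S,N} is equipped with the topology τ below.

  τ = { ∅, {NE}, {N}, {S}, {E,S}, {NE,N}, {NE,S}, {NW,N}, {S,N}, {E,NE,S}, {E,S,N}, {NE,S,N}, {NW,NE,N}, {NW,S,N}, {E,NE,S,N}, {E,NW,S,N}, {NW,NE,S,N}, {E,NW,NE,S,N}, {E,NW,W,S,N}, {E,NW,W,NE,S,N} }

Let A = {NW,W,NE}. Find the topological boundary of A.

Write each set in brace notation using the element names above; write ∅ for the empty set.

interior: largest open inside A is {NE} (from ∅, {NE})
cl via duality: int({E,S,N}) = {E,S,N}, so X∖{E,S,N} = {NW,W,NE}
cl∖int = {NW,W}

{NW,W}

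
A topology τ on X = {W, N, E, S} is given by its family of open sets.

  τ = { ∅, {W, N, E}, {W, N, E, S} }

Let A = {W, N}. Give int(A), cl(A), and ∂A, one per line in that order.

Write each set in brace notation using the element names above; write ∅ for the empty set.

int(A) = ∅
cl(A)  = {W, N, E, S}
∂A     = {W, N, E, S}

U open, U⊆A: ∅. int(A) = ⋃ = ∅
X∖A={E, S}, int(X∖A)=∅, hence cl(A)={W, N, E, S}
∂A: remove int from cl → {W, N, E, S}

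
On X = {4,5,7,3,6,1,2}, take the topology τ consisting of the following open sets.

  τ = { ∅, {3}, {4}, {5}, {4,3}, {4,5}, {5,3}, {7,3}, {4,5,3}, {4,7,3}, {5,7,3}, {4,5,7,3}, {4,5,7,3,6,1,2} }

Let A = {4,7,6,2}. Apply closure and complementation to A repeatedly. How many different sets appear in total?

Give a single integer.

8

closure: X∖int(X∖A) = X∖{5,3} = {4,7,6,1,2}
Let k=closure and c=complement:
  1. A     = {4,7,6,2}
  2. kA    = {4,7,6,1,2}
  3. cA    = {5,3,1}
  4. ckA   = {5,3}
  5. kcA   = {5,7,3,6,1,2}
  6. ckcA  = {4}
  7. kckcA = {4,6,1,2}
  8. ckckcA = {5,7,3}
— saturated at 8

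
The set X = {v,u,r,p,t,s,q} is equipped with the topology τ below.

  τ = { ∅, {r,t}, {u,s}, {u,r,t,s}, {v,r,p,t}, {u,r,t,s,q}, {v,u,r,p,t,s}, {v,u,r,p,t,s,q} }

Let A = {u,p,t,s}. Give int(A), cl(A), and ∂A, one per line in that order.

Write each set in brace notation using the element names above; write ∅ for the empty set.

int(A) = {u,s}
cl(A)  = {v,u,r,p,t,s,q}
∂A     = {v,r,p,t,q}

opens ⊆ A: ∅, {u,s}; union → int = {u,s}
complement {v,r,q}; its interior ∅; cl(A) = X∖∅ = {v,u,r,p,t,s,q}
boundary = {v,u,r,p,t,s,q} ∖ {u,s} = {v,r,p,t,q}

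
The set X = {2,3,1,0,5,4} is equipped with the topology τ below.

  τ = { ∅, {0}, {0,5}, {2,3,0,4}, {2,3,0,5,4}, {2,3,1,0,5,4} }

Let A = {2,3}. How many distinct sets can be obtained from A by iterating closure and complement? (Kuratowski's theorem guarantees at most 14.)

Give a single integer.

6

X∖A={1,0,5,4}, int(X∖A)={0,5}, hence cl(A)={2,3,1,4}
Orbit (k=closure, c=complement):
  1. A     = {2,3}
  2. kA    = {2,3,1,4}
  3. cA    = {1,0,5,4}
  4. ckA   = {0,5}
  5. kcA   = {2,3,1,0,5,4}
  6. ckcA  = ∅
(closed under both — stop)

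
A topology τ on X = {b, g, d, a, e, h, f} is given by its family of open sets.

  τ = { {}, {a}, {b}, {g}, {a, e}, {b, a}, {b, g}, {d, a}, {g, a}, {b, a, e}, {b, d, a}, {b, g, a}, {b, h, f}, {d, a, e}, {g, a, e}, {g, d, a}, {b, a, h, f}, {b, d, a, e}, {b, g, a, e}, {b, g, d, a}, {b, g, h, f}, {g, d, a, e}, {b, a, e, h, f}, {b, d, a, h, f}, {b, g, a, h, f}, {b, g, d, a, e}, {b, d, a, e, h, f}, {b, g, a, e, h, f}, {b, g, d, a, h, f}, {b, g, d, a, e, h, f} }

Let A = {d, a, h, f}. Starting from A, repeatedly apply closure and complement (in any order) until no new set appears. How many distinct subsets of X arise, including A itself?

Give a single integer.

8

closure: X∖int(X∖A) = X∖{b, g} = {d, a, e, h, f}
Let k=closure and c=complement:
  1. A     = {d, a, h, f}
  2. kA    = {d, a, e, h, f}
  3. cA    = {b, g, e}
  4. ckA   = {b, g}
  5. kcA   = {b, g, e, h, f}
  6. kckA  = {b, g, h, f}
  7. ckcA  = {d, a}
  8. ckckA = {d, a, e}
— saturated at 8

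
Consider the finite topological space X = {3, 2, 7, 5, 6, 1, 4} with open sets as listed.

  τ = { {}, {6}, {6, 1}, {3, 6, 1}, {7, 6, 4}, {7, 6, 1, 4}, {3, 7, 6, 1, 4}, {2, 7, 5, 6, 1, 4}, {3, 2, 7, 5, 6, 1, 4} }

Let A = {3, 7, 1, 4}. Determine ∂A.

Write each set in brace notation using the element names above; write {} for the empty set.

{3, 2, 7, 5, 1, 4}

U open, U⊆A: {}. int(A) = ⋃ = {}
X∖A={2, 5, 6}, int(X∖A)={6}, hence cl(A)={3, 2, 7, 5, 1, 4}
∂A: remove int from cl → {3, 2, 7, 5, 1, 4}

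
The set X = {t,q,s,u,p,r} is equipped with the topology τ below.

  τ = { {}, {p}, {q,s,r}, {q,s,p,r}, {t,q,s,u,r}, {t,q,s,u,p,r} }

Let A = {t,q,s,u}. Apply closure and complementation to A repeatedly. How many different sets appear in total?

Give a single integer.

cl via duality: int({p,r}) = {p}, so X∖{p} = {t,q,s,u,r}
Write k for closure, c for complement:
  1. A     = {t,q,s,u}
  2. kA    = {t,q,s,u,r}
  3. cA    = {p,r}
  4. ckA   = {p}
  5. kcA   = {t,q,s,u,p,r}
  6. ckcA  = {}
applying k or c yields no new set

6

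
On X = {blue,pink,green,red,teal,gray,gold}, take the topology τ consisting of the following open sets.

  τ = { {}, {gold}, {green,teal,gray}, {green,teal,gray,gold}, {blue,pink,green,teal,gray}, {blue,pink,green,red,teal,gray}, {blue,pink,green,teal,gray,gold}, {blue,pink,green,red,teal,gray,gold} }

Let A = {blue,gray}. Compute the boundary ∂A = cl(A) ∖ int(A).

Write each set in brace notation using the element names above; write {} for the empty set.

interior: largest open inside A is {} (from {})
cl via duality: int({pink,green,red,teal,gold}) = {gold}, so X∖{gold} = {blue,pink,green,red,teal,gray}
cl∖int = {blue,pink,green,red,teal,gray}

{blue,pink,green,red,teal,gray}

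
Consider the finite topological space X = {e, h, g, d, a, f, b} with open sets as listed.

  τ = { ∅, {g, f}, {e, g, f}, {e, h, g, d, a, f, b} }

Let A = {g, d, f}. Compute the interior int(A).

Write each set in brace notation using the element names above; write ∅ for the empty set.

U open, U⊆A: ∅, {g, f}. int(A) = ⋃ = {g, f}

{g, f}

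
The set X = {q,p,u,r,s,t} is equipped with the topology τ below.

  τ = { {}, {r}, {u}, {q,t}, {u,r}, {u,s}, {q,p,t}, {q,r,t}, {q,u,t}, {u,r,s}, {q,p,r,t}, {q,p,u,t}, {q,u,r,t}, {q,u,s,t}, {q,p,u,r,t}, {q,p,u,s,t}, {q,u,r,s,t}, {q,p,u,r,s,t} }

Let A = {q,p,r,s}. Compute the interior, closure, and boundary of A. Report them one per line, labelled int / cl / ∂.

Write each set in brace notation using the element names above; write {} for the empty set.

interior: largest open inside A is {r} (from {}, {r})
cl via duality: int({u,t}) = {u}, so X∖{u} = {q,p,r,s,t}
cl∖int = {q,p,s,t}

int(A) = {r}
cl(A)  = {q,p,r,s,t}
∂A     = {q,p,s,t}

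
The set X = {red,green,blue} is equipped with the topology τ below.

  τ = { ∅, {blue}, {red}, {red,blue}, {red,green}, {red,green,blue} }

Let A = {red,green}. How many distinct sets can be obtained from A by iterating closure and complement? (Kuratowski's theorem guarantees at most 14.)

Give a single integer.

complement {blue}; its interior {blue}; cl(A) = X∖{blue} = {red,green}
With k = closure, c = complement:
  1. A     = {red,green}
  2. cA    = {blue}
k, c of each give nothing new

2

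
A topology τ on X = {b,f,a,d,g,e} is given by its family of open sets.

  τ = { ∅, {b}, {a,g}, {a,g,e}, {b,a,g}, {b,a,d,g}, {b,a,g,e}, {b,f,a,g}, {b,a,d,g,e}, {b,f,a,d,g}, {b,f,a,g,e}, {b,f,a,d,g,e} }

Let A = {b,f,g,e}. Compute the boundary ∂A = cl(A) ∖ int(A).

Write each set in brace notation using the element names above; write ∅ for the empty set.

opens ⊆ A: ∅, {b}; union → int = {b}
complement {a,d}; its interior ∅; cl(A) = X∖∅ = {b,f,a,d,g,e}
boundary = {b,f,a,d,g,e} ∖ {b} = {f,a,d,g,e}

{f,a,d,g,e}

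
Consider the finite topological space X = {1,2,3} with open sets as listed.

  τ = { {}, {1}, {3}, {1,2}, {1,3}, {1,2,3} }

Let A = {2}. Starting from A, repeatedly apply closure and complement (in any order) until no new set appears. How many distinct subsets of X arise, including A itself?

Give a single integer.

cl via duality: int({1,3}) = {1,3}, so X∖{1,3} = {2}
Write k for closure, c for complement:
  1. A     = {2}
  2. cA    = {1,3}
  3. kcA   = {1,2,3}
  4. ckcA  = {}
applying k or c yields no new set

4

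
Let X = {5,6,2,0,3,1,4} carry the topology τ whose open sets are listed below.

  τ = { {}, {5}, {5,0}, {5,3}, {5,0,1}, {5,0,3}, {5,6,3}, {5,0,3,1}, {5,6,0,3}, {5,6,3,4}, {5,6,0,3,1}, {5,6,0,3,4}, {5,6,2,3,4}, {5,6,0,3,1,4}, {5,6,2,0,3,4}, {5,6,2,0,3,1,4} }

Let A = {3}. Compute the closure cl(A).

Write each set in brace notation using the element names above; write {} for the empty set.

{6,2,3,4}

closure: X∖int(X∖A) = X∖{5,0,1} = {6,2,3,4}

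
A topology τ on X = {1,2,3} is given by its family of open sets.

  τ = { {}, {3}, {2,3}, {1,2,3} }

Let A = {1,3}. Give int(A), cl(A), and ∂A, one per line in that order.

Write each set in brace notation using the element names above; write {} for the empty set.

U open, U⊆A: {}, {3}. int(A) = ⋃ = {3}
X∖A={2}, int(X∖A)={}, hence cl(A)={1,2,3}
∂A: remove int from cl → {1,2}

int(A) = {3}
cl(A)  = {1,2,3}
∂A     = {1,2}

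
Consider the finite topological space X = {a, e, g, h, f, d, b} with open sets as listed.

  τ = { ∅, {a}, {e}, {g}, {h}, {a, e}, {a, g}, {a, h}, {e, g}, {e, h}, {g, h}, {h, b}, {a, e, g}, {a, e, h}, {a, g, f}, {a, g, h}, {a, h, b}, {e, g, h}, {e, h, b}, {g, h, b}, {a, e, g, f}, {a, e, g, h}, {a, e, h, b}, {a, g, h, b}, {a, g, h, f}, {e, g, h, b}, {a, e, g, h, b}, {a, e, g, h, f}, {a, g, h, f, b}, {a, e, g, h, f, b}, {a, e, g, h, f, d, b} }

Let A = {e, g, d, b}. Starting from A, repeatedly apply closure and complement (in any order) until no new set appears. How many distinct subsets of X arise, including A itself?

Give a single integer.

8

X∖A={a, h, f}, int(X∖A)={a, h}, hence cl(A)={e, g, f, d, b}
Orbit (k=closure, c=complement):
  1. A     = {e, g, d, b}
  2. kA    = {e, g, f, d, b}
  3. cA    = {a, h, f}
  4. ckA   = {a, h}
  5. kcA   = {a, h, f, d, b}
  6. ckcA  = {e, g}
  7. kckcA = {e, g, f, d}
  8. ckckcA = {a, h, b}
(closed under both — stop)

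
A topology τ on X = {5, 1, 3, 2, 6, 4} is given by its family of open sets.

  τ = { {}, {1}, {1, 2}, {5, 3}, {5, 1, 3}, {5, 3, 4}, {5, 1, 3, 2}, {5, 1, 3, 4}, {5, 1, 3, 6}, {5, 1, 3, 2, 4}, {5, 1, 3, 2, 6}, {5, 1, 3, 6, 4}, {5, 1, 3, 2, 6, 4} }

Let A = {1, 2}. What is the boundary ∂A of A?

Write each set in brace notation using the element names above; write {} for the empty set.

{6}

U open, U⊆A: {}, {1}, {1, 2}. int(A) = ⋃ = {1, 2}
X∖A={5, 3, 6, 4}, int(X∖A)={5, 3, 4}, hence cl(A)={1, 2, 6}
∂A: remove int from cl → {6}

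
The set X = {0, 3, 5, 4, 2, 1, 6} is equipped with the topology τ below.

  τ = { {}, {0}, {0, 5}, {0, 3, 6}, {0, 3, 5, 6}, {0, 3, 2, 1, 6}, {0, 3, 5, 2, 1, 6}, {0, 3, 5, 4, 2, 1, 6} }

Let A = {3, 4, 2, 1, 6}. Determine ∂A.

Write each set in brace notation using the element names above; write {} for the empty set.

open subsets of A: {}; so int(A) = {}
closure: X∖int(X∖A) = X∖{0, 5} = {3, 4, 2, 1, 6}
∂A = {3, 4, 2, 1, 6} minus {} = {3, 4, 2, 1, 6}

{3, 4, 2, 1, 6}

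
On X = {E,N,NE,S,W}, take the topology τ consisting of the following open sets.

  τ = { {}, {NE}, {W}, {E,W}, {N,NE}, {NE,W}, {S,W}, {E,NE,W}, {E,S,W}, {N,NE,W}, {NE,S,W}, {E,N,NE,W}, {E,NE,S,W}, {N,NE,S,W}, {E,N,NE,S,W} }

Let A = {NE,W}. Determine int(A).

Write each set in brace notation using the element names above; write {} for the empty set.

{NE,W}

interior: largest open inside A is {NE,W} (from {}, {NE}, {W}, {NE,W})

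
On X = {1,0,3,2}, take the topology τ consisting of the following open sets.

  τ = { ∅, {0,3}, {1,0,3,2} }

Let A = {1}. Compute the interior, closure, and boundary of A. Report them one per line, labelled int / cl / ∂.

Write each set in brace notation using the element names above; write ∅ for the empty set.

U open, U⊆A: ∅. int(A) = ⋃ = ∅
X∖A={0,3,2}, int(X∖A)={0,3}, hence cl(A)={1,2}
∂A: remove int from cl → {1,2}

int(A) = ∅
cl(A)  = {1,2}
∂A     = {1,2}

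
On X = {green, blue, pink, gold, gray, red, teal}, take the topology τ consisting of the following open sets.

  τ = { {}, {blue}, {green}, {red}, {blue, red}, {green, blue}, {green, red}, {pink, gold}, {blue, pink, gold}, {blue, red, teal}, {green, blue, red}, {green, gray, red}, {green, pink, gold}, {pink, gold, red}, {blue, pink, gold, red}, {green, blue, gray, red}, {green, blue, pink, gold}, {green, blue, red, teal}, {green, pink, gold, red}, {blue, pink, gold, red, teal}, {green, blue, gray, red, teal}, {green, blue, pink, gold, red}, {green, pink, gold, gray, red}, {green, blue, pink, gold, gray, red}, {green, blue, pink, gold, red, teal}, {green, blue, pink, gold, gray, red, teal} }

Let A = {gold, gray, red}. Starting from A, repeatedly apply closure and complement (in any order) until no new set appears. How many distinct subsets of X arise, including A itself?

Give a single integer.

10

X∖A={green, blue, pink, teal}, int(X∖A)={green, blue}, hence cl(A)={pink, gold, gray, red, teal}
Orbit (k=closure, c=complement):
  1. A     = {gold, gray, red}
  2. kA    = {pink, gold, gray, red, teal}
  3. cA    = {green, blue, pink, teal}
  4. ckA   = {green, blue}
  5. kcA   = {green, blue, pink, gold, gray, teal}
  6. kckA  = {green, blue, gray, teal}
  7. ckcA  = {red}
  8. ckckA = {pink, gold, red}
  9. kckcA = {gray, red, teal}
  10. ckckcA = {green, blue, pink, gold}
(closed under both — stop)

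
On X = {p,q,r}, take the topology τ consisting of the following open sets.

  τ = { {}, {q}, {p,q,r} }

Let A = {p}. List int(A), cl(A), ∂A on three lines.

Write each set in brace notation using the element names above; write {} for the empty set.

U open, U⊆A: {}. int(A) = ⋃ = {}
X∖A={q,r}, int(X∖A)={q}, hence cl(A)={p,r}
∂A: remove int from cl → {p,r}

int(A) = {}
cl(A)  = {p,r}
∂A     = {p,r}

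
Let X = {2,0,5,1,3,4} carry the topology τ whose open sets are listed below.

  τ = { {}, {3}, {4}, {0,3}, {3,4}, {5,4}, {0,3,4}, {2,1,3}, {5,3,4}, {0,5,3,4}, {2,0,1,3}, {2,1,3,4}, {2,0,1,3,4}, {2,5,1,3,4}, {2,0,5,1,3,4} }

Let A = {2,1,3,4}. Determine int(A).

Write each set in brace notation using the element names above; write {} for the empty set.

open subsets of A: {}, {4}, {3}, {3,4}, {2,1,3}, {2,1,3,4}; so int(A) = {2,1,3,4}

{2,1,3,4}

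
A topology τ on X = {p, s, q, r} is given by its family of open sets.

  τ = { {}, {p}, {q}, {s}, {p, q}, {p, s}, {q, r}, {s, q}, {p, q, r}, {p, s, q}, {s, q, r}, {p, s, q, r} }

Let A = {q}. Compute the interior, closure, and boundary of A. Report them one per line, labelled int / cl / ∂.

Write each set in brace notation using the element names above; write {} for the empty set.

U open, U⊆A: {}, {q}. int(A) = ⋃ = {q}
X∖A={p, s, r}, int(X∖A)={p, s}, hence cl(A)={q, r}
∂A: remove int from cl → {r}

int(A) = {q}
cl(A)  = {q, r}
∂A     = {r}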